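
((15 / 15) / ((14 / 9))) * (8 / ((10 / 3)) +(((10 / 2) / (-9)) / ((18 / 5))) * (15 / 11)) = 929 / 660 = 1.41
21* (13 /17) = 273 /17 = 16.06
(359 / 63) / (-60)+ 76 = 286921 / 3780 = 75.91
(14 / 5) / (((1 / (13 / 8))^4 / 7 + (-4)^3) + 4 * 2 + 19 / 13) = -2798978 / 54498075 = -0.05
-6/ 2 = -3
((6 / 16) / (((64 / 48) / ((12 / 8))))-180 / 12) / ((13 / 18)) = -8397 / 416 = -20.19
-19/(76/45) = -45/4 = -11.25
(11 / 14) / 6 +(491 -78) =34703 / 84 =413.13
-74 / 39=-1.90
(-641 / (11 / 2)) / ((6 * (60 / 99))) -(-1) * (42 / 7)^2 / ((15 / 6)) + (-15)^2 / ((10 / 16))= 6847 / 20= 342.35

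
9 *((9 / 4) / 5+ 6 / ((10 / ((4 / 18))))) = 21 / 4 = 5.25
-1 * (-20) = 20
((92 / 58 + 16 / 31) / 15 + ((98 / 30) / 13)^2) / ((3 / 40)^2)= 444777536 / 12306411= 36.14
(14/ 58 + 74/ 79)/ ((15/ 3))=2699/ 11455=0.24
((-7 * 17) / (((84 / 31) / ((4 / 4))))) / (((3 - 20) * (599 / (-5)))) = -155 / 7188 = -0.02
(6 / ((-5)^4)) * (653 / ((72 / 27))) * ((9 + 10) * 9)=1004967 / 2500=401.99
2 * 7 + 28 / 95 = 1358 / 95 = 14.29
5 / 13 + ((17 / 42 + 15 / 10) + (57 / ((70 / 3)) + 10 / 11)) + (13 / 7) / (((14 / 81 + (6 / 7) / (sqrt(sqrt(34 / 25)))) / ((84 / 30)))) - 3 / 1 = -21327258771 * sqrt(34) / 86973606791 + 4300558353 * 34^(3 / 4) * sqrt(5) / 434868033955 + 6721575691220413 / 2611817411933730 + 105765793497 * 34^(1 / 4) * sqrt(5) / 86973606791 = 8.02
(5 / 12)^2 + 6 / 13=1189 / 1872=0.64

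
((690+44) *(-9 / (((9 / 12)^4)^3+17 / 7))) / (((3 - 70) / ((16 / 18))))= 689610686464 / 19358494853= 35.62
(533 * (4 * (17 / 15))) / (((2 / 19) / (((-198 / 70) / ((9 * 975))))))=-291346 / 39375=-7.40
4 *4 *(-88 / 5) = -1408 / 5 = -281.60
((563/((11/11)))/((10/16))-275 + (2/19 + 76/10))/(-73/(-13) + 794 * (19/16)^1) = 2086344/3123695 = 0.67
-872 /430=-436 /215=-2.03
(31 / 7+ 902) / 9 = 705 / 7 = 100.71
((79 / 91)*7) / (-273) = -79 / 3549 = -0.02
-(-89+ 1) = 88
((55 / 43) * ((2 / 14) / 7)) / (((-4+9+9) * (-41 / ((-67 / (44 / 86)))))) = 335 / 56252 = 0.01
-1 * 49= -49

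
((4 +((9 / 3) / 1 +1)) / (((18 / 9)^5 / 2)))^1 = 1 / 2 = 0.50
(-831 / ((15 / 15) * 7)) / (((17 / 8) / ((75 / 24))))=-20775 / 119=-174.58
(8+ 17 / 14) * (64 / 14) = 2064 / 49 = 42.12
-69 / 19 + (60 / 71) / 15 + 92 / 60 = -41318 / 20235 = -2.04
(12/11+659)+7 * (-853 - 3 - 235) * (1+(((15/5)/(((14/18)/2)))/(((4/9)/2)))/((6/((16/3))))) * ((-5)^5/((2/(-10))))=-3801452464.91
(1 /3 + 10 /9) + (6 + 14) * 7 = 1273 /9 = 141.44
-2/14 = -1/7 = -0.14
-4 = -4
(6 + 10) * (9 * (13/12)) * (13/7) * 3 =869.14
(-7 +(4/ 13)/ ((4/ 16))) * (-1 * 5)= 375/ 13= 28.85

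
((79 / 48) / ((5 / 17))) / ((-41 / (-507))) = 226967 / 3280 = 69.20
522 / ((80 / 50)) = 1305 / 4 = 326.25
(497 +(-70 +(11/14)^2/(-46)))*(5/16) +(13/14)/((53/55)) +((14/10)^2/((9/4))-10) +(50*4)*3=1247644357703/1720252800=725.27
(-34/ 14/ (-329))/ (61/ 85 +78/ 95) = 5491/ 1144591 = 0.00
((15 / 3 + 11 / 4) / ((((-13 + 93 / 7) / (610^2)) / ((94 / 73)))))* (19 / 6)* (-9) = -54079432575 / 146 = -370407072.43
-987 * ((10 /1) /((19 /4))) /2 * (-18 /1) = 355320 /19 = 18701.05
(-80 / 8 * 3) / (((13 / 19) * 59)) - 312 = -239874 / 767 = -312.74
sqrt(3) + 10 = 11.73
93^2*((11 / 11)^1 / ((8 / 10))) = 43245 / 4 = 10811.25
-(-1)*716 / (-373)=-716 / 373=-1.92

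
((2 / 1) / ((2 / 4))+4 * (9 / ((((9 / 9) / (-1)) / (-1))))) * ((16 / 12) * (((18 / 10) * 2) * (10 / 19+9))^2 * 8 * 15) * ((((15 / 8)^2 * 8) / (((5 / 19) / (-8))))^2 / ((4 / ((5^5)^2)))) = 13434057562500000000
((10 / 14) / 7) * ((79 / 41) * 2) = 790 / 2009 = 0.39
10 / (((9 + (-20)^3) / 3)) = -30 / 7991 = -0.00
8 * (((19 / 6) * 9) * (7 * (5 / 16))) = 1995 / 4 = 498.75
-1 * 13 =-13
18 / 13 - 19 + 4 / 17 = -3841 / 221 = -17.38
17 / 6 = 2.83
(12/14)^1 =0.86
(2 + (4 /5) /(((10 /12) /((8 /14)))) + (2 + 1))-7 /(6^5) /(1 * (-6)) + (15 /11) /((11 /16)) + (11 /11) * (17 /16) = 8491047421 /987940800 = 8.59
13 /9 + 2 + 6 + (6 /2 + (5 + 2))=175 /9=19.44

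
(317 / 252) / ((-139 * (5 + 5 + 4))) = -317 / 490392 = -0.00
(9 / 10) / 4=9 / 40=0.22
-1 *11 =-11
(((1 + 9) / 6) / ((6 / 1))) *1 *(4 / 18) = 5 / 81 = 0.06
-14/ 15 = -0.93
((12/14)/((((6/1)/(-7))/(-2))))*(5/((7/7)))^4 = 1250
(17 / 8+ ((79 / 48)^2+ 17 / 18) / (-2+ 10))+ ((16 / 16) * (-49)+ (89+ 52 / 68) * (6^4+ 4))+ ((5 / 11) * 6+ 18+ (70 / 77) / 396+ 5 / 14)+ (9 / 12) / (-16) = 30964159637951 / 265402368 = 116668.74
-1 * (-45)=45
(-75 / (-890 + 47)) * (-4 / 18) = -50 / 2529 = -0.02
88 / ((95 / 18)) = 1584 / 95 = 16.67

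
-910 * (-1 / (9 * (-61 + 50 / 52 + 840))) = 3380 / 26073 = 0.13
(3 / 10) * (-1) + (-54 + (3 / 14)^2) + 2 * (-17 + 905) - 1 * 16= 1671631 / 980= 1705.75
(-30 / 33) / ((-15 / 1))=2 / 33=0.06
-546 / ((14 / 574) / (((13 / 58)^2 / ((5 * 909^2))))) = -630539 / 2316341070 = -0.00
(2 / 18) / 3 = 1 / 27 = 0.04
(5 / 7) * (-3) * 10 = -150 / 7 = -21.43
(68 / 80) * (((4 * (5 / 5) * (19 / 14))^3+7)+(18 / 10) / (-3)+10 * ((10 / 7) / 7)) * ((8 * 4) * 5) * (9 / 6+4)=216049328 / 1715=125976.28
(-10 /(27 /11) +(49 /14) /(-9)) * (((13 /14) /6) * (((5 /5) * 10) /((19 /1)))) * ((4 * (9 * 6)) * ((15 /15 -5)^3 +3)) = 1911130 /399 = 4789.80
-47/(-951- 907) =47/1858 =0.03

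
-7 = -7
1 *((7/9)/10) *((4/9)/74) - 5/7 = -74876/104895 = -0.71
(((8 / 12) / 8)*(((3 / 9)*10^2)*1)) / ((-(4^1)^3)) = -25 / 576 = -0.04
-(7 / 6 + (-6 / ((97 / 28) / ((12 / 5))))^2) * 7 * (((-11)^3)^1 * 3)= 242541178187 / 470450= 515551.45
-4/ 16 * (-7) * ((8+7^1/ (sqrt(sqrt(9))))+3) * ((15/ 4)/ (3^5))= 245 * sqrt(3)/ 3888+385/ 1296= 0.41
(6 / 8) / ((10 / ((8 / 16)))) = 3 / 80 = 0.04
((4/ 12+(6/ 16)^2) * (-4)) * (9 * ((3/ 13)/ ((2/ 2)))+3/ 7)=-4.75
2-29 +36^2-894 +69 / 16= 6069 / 16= 379.31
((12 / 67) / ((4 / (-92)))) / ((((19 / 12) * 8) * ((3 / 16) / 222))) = -490176 / 1273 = -385.06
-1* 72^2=-5184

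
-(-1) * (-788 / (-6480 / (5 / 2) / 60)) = 985 / 54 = 18.24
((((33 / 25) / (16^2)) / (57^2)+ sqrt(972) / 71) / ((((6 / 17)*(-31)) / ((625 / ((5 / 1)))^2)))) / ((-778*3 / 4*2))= 116875 / 60180005376+ 265625*sqrt(3) / 856189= 0.54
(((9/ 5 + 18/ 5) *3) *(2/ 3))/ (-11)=-54/ 55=-0.98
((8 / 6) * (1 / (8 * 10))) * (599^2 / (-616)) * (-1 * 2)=358801 / 18480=19.42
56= 56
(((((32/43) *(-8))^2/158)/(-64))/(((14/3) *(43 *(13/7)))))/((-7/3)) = 2304/571575823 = 0.00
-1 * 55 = -55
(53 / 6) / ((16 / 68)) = 901 / 24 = 37.54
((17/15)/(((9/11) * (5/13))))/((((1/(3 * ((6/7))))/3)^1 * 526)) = 2431/46025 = 0.05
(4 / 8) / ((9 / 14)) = 0.78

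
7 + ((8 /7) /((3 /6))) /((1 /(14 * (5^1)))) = 167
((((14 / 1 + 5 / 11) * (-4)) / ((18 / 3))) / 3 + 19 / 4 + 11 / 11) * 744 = 20770 / 11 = 1888.18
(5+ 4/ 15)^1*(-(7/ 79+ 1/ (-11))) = 2/ 165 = 0.01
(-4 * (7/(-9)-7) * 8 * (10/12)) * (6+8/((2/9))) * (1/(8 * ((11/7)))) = 68600/99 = 692.93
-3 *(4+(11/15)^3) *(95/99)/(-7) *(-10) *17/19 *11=-504254/2835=-177.87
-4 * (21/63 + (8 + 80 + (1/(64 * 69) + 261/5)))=-1034327/1840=-562.13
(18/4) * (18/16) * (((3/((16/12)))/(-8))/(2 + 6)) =-729/4096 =-0.18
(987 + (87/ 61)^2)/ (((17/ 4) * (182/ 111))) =141.93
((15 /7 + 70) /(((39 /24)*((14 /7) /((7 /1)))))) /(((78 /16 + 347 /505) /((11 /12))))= 22442200 /876369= 25.61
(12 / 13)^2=144 / 169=0.85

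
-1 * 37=-37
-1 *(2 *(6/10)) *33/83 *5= -198/83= -2.39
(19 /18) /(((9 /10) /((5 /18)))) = 475 /1458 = 0.33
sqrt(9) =3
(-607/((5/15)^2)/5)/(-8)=5463/40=136.58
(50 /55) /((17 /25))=250 /187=1.34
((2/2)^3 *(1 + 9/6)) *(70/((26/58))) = 5075/13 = 390.38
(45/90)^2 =1/4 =0.25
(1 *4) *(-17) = -68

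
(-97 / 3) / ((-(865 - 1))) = 97 / 2592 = 0.04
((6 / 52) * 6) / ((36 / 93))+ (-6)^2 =1965 / 52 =37.79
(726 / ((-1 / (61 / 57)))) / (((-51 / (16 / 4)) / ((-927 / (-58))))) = 9122916 / 9367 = 973.94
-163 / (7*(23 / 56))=-1304 / 23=-56.70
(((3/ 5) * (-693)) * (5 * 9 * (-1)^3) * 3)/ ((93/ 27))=505197/ 31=16296.68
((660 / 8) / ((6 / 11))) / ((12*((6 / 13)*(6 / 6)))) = 7865 / 288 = 27.31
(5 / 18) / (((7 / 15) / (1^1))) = 25 / 42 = 0.60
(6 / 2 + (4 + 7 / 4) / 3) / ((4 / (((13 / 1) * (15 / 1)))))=239.69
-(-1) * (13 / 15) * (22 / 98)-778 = -571687 / 735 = -777.81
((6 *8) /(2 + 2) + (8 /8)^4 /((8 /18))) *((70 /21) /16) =2.97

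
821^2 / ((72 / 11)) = 7414451 / 72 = 102978.49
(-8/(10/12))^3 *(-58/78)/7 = 1069056/11375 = 93.98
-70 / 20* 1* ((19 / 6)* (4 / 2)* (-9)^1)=399 / 2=199.50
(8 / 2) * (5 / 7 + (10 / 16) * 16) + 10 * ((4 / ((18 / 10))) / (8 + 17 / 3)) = 38300 / 861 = 44.48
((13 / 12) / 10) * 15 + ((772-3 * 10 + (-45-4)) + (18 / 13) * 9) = 73537 / 104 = 707.09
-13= -13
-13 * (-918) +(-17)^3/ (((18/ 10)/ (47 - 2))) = -110891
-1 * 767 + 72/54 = -2297/3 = -765.67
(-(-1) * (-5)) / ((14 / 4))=-1.43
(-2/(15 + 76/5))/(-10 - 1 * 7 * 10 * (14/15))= 15/17063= 0.00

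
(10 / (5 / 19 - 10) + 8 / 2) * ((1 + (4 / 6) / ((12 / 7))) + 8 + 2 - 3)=8305 / 333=24.94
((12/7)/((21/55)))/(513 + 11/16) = 3520/402731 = 0.01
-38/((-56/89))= 1691/28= 60.39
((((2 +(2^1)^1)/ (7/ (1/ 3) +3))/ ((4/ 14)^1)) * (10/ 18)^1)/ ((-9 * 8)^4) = 35/ 2902376448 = 0.00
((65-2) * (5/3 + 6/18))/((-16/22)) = -693/4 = -173.25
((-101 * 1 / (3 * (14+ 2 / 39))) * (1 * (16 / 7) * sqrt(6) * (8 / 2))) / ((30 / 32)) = -336128 * sqrt(6) / 14385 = -57.24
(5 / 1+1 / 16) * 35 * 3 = 8505 / 16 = 531.56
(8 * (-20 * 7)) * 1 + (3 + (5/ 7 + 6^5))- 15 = 46513/ 7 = 6644.71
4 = 4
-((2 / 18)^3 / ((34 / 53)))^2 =-2809 / 614345796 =-0.00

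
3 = 3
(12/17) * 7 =84/17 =4.94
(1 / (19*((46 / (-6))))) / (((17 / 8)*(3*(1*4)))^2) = -4 / 378879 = -0.00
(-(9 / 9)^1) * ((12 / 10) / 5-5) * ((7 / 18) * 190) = 15827 / 45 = 351.71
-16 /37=-0.43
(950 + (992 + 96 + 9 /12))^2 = 66504025 /16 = 4156501.56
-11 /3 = -3.67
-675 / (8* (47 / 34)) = -11475 / 188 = -61.04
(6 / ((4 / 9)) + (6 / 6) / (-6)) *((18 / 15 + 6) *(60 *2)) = 11520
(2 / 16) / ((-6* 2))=-1 / 96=-0.01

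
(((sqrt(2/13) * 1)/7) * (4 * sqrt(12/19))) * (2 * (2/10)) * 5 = 16 * sqrt(1482)/1729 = 0.36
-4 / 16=-1 / 4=-0.25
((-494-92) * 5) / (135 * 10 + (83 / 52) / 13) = -1980680 / 912683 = -2.17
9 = 9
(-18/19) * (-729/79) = 13122/1501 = 8.74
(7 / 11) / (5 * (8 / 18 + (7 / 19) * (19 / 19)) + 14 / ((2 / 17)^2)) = 2394 / 3820553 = 0.00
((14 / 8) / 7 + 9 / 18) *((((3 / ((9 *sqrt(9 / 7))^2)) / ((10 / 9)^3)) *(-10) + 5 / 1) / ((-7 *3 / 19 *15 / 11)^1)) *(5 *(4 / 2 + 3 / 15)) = -1101221 / 42000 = -26.22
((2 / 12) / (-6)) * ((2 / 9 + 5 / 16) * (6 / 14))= -11 / 1728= -0.01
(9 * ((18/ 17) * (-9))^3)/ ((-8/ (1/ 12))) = 81.13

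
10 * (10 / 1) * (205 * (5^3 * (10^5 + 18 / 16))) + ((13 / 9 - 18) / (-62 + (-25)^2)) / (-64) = 83099734861500149 / 324288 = 256252882812.50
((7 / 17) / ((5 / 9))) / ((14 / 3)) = 27 / 170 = 0.16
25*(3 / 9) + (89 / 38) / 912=288889 / 34656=8.34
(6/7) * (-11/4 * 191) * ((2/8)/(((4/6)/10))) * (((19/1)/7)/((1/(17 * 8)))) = -30538035/49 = -623225.20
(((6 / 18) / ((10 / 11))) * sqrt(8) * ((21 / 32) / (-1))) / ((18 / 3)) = -77 * sqrt(2) / 960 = -0.11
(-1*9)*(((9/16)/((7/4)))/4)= -81/112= -0.72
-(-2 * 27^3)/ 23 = 39366/ 23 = 1711.57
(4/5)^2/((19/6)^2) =0.06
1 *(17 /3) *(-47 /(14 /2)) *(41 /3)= -32759 /63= -519.98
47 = 47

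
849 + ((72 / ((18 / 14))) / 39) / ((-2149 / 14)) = 10164965 / 11973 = 848.99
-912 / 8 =-114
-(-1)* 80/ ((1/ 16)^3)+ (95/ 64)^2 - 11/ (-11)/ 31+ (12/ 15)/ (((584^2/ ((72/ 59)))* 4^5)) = 65409717882047863/ 199613255680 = 327682.24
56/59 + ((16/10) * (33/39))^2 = 693496/249275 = 2.78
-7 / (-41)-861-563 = -58377 / 41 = -1423.83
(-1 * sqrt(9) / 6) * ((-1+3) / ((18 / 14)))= -7 / 9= -0.78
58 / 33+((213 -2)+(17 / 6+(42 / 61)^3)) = 1078200819 / 4993582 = 215.92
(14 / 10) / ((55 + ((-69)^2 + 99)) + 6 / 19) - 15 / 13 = -7002596 / 6070415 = -1.15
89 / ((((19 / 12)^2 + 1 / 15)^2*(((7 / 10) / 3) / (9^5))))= 3400477.63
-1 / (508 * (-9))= 1 / 4572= 0.00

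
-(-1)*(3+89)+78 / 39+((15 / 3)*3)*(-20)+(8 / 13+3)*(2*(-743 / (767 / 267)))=-20701840 / 9971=-2076.20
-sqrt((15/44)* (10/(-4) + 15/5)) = -sqrt(330)/44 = -0.41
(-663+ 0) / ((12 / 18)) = -1989 / 2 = -994.50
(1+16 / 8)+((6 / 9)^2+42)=409 / 9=45.44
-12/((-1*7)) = 12/7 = 1.71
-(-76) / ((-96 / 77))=-1463 / 24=-60.96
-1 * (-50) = 50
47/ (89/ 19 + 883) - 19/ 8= -156655/ 67464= -2.32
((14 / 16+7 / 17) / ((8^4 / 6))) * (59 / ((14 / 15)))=66375 / 557056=0.12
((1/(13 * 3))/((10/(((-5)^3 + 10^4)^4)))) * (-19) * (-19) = 686571252001953125/78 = 8802195538486578.53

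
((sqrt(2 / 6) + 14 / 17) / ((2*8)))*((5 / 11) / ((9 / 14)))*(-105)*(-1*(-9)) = -25725 / 748 - 1225*sqrt(3) / 88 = -58.50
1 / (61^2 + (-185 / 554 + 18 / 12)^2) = 76729 / 285612938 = 0.00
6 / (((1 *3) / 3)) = 6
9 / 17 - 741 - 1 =-12605 / 17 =-741.47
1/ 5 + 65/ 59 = 384/ 295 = 1.30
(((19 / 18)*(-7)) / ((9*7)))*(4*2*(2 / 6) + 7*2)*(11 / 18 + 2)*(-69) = 513475 / 1458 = 352.18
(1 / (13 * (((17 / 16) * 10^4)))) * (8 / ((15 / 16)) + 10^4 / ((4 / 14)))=525128 / 2071875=0.25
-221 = -221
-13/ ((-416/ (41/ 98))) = 41/ 3136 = 0.01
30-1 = 29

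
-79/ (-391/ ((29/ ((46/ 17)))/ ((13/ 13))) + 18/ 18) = 2291/ 1029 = 2.23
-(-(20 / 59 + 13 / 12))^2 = -1014049 / 501264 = -2.02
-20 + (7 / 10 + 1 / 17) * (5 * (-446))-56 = -1768.18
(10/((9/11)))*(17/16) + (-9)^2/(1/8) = 47591/72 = 660.99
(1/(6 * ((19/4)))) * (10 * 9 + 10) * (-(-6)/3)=7.02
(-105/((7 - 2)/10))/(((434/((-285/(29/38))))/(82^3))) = 99632626.92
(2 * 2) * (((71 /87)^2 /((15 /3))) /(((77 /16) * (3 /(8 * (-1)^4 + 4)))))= 1290496 /2914065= 0.44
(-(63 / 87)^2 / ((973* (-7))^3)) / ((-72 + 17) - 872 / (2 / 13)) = -9 / 31035325348409417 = -0.00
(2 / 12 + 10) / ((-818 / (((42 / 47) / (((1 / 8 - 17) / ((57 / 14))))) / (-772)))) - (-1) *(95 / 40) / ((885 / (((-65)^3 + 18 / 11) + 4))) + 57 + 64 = -533933608438903 / 866813511960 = -615.97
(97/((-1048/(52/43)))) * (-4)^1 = 2522/5633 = 0.45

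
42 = 42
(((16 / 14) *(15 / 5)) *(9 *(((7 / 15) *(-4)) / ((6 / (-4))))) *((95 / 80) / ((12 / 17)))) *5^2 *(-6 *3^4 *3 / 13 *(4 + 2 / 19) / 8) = -185895 / 2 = -92947.50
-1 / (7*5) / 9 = -1 / 315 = -0.00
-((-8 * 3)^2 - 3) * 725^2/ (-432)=100394375/ 144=697183.16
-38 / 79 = -0.48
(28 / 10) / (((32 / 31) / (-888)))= -2408.70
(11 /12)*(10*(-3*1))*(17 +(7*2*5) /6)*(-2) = 1576.67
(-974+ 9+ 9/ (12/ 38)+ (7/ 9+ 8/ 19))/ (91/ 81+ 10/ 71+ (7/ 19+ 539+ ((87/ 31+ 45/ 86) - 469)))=-272463663051/ 21837392089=-12.48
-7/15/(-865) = 7/12975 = 0.00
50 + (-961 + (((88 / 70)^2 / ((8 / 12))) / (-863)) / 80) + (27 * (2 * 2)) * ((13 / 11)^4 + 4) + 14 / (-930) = -3862563160564219 / 14394632232750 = -268.33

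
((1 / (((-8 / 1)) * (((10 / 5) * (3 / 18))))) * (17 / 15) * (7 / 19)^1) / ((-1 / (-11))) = -1309 / 760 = -1.72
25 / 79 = 0.32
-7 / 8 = -0.88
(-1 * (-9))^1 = 9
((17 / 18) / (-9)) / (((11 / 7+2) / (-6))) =119 / 675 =0.18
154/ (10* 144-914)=77/ 263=0.29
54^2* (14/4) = 10206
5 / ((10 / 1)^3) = 1 / 200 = 0.00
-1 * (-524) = 524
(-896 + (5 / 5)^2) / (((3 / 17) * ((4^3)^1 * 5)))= -15.85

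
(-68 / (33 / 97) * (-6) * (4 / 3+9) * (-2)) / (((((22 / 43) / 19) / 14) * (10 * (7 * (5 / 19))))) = -6348161896 / 9075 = -699521.97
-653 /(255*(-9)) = 653 /2295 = 0.28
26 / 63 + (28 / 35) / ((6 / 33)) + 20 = 7816 / 315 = 24.81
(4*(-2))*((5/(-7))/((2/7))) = 20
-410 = -410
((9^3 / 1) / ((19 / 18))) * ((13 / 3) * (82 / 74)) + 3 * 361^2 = 277178331 / 703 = 394279.28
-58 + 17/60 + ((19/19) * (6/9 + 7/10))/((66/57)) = -6219/110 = -56.54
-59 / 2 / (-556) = 59 / 1112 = 0.05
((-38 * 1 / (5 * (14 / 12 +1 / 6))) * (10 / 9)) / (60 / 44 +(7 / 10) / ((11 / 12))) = -1045 / 351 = -2.98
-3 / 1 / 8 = -3 / 8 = -0.38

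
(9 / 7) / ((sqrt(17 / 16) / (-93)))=-3348 * sqrt(17) / 119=-116.00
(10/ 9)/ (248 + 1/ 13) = 26/ 5805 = 0.00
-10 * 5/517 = -50/517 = -0.10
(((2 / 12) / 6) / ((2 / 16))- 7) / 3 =-61 / 27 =-2.26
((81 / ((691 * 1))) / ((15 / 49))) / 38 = 1323 / 131290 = 0.01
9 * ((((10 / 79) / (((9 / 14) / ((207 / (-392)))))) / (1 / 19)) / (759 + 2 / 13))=-255645 / 10915114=-0.02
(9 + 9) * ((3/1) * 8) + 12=444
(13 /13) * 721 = 721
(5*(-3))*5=-75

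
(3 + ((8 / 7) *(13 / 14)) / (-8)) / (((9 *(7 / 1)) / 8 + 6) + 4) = 1124 / 7007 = 0.16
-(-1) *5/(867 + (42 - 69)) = 1/168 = 0.01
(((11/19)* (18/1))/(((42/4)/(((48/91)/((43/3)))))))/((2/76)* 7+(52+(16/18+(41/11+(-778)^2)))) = 3763584/62377307664581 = 0.00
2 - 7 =-5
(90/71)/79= 90/5609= 0.02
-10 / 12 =-5 / 6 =-0.83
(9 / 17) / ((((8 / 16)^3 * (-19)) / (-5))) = 360 / 323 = 1.11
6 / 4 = 1.50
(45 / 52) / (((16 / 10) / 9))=4.87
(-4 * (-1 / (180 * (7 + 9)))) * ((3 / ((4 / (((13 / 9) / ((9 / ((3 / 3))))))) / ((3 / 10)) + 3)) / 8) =13 / 2148480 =0.00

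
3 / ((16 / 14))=21 / 8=2.62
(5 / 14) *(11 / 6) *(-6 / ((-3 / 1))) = 55 / 42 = 1.31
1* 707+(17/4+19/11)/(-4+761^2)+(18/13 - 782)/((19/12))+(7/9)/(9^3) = 2945368264743299/13764635856972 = 213.98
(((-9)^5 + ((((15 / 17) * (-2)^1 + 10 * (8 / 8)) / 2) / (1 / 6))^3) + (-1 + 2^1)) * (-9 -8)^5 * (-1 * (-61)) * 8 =30465002658368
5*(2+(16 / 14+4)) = 250 / 7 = 35.71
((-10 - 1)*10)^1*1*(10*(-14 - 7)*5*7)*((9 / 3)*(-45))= -109147500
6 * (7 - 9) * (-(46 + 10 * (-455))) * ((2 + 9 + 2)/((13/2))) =-108096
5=5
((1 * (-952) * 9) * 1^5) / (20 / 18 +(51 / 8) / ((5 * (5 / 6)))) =-7711200 / 2377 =-3244.09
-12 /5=-2.40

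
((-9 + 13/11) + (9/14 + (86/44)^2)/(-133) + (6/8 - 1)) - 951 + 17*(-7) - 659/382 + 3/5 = -232210133489/215163410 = -1079.23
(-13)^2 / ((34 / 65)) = 10985 / 34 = 323.09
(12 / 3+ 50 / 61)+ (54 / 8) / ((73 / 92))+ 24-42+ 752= 3327845 / 4453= 747.33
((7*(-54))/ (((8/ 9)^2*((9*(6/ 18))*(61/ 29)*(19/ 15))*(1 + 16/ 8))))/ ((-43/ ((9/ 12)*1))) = 2219805/ 6379136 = 0.35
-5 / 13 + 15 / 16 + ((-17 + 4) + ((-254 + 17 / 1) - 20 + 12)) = -53549 / 208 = -257.45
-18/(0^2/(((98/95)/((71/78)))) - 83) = 18/83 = 0.22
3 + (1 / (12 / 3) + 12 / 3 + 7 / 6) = 101 / 12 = 8.42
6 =6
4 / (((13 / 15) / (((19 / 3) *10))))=292.31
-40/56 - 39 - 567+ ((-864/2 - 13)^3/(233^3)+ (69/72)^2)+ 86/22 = -341580919378571/561023394624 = -608.85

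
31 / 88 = 0.35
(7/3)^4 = 2401/81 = 29.64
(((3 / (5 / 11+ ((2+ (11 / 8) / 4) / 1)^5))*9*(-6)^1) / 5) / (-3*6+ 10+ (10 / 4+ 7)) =-39862665216 / 131356438925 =-0.30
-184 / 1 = -184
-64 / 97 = -0.66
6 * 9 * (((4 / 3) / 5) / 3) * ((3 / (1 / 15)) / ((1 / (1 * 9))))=1944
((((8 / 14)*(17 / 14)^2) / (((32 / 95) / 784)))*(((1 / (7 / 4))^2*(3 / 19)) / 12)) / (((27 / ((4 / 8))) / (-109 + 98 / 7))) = -137275 / 9261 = -14.82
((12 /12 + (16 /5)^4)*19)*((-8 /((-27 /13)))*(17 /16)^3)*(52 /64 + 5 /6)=6342681000409 /414720000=15293.89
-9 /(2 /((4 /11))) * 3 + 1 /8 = -421 /88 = -4.78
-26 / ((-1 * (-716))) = -13 / 358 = -0.04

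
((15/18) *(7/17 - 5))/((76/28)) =-455/323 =-1.41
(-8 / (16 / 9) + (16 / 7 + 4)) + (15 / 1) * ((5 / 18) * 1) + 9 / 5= 814 / 105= 7.75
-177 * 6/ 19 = -1062/ 19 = -55.89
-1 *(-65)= 65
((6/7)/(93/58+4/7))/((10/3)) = 0.12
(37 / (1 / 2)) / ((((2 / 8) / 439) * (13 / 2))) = 259888 / 13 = 19991.38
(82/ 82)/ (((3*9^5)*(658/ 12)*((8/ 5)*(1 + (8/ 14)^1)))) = 5/ 122113332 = 0.00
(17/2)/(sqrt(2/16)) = 17 *sqrt(2) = 24.04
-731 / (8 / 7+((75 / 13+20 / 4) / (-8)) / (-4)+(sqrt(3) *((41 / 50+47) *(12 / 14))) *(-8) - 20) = -4484513215000 / 106735160744663+79398614131200 *sqrt(3) / 106735160744663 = 1.25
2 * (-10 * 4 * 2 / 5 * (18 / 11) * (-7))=366.55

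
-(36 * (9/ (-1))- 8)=332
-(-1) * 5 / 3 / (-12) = -0.14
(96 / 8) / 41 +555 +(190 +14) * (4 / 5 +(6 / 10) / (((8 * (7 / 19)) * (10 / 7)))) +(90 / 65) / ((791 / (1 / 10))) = 31517474361 / 42160300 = 747.56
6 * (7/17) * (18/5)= 756/85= 8.89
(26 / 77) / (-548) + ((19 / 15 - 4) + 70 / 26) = -171319 / 4114110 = -0.04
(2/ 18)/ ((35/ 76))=76/ 315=0.24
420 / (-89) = -420 / 89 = -4.72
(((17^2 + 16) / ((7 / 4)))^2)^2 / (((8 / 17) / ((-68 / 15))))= -64023168784000 / 7203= -8888403274.19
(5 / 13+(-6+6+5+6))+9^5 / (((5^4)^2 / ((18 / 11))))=649754966 / 55859375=11.63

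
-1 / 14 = -0.07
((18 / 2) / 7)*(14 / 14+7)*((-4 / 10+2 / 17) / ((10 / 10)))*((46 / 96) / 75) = -0.02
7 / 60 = 0.12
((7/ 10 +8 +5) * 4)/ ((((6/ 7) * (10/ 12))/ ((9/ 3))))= 230.16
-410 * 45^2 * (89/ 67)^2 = -6576410250/ 4489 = -1465005.62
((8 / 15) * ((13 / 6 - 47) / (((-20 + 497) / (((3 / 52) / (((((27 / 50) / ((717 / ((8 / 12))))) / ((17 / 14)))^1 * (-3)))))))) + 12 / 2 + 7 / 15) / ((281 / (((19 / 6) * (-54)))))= -1959133643 / 365921010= -5.35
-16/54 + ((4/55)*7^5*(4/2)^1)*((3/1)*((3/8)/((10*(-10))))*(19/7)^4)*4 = -5971.37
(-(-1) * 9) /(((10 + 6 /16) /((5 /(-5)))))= -72 /83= -0.87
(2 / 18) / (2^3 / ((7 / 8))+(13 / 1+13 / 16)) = 112 / 23139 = 0.00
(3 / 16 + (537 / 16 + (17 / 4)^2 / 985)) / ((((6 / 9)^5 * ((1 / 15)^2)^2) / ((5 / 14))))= 935274650625 / 201728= 4636315.49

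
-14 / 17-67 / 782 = -711 / 782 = -0.91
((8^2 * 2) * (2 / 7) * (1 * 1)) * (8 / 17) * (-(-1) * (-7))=-2048 / 17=-120.47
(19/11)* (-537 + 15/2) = -20121/22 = -914.59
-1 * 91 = -91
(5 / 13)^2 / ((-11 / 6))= -150 / 1859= -0.08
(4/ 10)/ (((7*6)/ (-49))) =-7/ 15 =-0.47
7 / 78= 0.09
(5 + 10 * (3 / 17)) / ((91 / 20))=2300 / 1547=1.49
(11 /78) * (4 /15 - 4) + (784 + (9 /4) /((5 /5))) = 1838593 /2340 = 785.72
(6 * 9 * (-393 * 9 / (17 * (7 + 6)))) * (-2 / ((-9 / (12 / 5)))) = -509328 / 1105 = -460.93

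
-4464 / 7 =-637.71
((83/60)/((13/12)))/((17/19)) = 1577/1105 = 1.43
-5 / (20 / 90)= -45 / 2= -22.50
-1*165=-165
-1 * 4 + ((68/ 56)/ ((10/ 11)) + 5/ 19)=-6387/ 2660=-2.40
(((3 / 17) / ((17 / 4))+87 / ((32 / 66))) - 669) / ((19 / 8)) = -2263545 / 10982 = -206.11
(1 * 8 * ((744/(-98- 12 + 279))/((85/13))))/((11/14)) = 83328/12155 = 6.86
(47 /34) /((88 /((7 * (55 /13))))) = 0.47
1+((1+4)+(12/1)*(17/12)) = 23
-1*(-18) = 18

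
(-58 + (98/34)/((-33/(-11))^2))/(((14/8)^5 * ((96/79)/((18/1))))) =-44619200/857157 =-52.05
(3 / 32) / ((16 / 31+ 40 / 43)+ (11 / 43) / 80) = 6665 / 103054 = 0.06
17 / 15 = 1.13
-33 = -33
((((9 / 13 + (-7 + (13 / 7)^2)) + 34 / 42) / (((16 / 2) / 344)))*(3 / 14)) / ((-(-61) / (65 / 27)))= -420970 / 564921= -0.75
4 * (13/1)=52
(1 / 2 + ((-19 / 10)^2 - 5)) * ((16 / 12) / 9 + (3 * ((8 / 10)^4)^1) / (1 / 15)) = -1395253 / 84375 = -16.54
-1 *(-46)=46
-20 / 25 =-4 / 5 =-0.80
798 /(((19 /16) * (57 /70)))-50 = 775.26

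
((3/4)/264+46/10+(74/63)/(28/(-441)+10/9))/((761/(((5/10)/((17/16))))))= 30223/8538420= 0.00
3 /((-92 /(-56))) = 1.83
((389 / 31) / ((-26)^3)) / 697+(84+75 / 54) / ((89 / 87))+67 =15257233869053 / 101397156744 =150.47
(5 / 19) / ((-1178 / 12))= -30 / 11191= -0.00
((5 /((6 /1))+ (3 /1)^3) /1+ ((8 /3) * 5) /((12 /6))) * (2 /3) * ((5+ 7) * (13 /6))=598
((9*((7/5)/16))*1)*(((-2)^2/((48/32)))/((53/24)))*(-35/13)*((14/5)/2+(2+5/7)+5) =-80388/3445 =-23.33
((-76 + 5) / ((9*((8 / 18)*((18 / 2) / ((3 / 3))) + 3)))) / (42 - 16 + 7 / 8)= -568 / 13545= -0.04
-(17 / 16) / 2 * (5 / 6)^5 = -53125 / 248832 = -0.21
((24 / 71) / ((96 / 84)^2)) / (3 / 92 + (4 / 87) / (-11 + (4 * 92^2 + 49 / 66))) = 219023719131 / 27597749558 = 7.94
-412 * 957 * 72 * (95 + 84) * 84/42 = -10163064384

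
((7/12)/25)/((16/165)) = 77/320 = 0.24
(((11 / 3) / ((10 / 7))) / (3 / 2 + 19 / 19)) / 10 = 77 / 750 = 0.10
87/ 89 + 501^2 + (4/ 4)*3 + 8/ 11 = 245734585/ 979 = 251005.70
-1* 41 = -41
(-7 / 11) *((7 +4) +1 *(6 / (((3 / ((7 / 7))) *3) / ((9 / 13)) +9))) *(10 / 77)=-1240 / 1331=-0.93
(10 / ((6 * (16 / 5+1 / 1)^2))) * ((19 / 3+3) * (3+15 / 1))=15.87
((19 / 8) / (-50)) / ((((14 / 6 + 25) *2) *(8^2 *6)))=-0.00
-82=-82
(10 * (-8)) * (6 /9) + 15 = -115 /3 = -38.33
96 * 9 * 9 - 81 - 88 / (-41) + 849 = 350392 / 41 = 8546.15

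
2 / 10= 1 / 5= 0.20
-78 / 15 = -26 / 5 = -5.20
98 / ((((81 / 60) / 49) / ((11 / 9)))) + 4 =1057412 / 243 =4351.49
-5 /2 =-2.50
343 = 343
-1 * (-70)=70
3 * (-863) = -2589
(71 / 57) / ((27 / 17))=1207 / 1539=0.78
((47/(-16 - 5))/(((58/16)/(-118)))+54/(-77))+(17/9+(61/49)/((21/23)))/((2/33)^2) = 957.60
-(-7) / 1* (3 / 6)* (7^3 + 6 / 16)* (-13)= -249977 / 16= -15623.56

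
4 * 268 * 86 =92192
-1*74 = -74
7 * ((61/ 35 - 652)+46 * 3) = -17929/ 5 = -3585.80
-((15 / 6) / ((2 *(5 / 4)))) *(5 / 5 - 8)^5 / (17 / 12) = 201684 / 17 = 11863.76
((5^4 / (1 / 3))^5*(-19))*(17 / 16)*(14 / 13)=-52397060394287109375 / 104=-503817888406606820.91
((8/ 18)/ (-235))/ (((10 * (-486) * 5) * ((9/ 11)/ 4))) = 0.00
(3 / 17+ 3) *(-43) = -2322 / 17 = -136.59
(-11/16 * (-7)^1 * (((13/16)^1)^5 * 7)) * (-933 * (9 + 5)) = -1307028960237/8388608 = -155809.99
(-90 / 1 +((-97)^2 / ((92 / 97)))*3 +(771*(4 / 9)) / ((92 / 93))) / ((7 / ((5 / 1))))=21441.05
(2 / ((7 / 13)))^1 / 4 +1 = 1.93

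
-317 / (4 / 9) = -2853 / 4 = -713.25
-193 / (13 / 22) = -4246 / 13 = -326.62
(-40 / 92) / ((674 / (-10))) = 50 / 7751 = 0.01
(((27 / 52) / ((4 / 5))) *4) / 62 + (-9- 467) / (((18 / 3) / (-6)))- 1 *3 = 1525087 / 3224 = 473.04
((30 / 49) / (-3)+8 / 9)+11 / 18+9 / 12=2.05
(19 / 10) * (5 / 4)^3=475 / 128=3.71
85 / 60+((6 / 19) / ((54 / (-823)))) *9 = -9553 / 228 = -41.90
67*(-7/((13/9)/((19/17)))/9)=-8911/221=-40.32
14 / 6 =7 / 3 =2.33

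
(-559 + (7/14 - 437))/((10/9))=-17919/20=-895.95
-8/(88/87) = -87/11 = -7.91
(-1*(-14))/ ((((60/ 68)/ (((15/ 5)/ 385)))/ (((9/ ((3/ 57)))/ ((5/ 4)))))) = 23256/ 1375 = 16.91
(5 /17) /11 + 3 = 566 /187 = 3.03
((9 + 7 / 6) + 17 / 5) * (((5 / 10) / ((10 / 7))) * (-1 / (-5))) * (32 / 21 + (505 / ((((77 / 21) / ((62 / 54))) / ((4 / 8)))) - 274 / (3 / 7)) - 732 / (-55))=-139854931 / 270000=-517.98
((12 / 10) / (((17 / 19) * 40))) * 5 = 57 / 340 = 0.17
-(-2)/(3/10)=20/3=6.67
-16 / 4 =-4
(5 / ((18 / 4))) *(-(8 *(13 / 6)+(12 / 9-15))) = -4.07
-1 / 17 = -0.06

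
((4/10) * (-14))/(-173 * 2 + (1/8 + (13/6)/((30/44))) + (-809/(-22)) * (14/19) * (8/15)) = 421344/24697243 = 0.02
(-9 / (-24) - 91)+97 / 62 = -22087 / 248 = -89.06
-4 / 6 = -2 / 3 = -0.67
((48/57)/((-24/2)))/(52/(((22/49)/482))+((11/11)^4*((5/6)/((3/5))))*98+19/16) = -2112/1684222187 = -0.00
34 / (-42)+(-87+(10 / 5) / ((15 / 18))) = -8968 / 105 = -85.41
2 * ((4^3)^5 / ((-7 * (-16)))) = 134217728 / 7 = 19173961.14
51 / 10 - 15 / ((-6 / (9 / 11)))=393 / 55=7.15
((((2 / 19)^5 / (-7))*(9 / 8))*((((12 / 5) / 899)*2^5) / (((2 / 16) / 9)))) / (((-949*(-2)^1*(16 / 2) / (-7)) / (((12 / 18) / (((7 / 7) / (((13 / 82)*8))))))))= 165888 / 33312284559965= 0.00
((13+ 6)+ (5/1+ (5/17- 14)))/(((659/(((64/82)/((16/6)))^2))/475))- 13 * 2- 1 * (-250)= 4230392432/18832243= 224.64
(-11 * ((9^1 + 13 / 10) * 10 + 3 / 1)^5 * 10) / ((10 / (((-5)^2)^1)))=-3680120338400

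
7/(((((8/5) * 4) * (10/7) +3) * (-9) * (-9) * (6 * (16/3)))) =49/220320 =0.00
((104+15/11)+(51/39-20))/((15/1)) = 12394/2145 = 5.78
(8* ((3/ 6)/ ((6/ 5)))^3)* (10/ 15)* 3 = 125/ 108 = 1.16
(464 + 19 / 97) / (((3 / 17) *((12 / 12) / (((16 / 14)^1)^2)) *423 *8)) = 680408 / 670173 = 1.02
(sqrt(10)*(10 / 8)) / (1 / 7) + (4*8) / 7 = 32 / 7 + 35*sqrt(10) / 4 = 32.24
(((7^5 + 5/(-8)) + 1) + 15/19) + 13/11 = 28105227/1672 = 16809.35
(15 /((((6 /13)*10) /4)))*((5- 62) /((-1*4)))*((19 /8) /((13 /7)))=7581 /32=236.91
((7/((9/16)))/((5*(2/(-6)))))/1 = -7.47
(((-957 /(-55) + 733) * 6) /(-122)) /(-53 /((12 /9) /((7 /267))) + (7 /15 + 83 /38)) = -22.94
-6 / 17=-0.35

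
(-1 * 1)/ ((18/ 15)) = -5/ 6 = -0.83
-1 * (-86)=86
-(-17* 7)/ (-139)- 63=-8876/ 139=-63.86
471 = 471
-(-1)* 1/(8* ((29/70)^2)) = 1225/1682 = 0.73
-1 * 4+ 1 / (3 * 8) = -95 / 24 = -3.96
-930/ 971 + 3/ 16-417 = -417.77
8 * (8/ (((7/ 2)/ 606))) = 77568/ 7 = 11081.14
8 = 8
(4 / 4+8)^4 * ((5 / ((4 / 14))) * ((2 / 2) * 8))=918540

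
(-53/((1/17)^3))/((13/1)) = -260389/13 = -20029.92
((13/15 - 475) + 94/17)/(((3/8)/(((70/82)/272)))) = -418229/106641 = -3.92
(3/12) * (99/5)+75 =1599/20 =79.95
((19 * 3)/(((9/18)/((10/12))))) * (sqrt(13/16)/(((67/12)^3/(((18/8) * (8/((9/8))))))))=656640 * sqrt(13)/300763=7.87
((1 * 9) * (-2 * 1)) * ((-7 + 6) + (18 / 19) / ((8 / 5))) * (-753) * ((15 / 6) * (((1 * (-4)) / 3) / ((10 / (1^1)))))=70029 / 38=1842.87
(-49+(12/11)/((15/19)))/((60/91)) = -79443/1100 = -72.22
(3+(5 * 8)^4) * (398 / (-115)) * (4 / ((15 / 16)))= -65208396416 / 1725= -37801968.94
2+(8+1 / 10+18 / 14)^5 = 72836.42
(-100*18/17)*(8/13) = -14400/221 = -65.16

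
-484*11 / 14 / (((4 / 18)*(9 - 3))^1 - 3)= 228.17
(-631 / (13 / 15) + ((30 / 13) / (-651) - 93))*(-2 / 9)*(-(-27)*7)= 13897608 / 403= 34485.38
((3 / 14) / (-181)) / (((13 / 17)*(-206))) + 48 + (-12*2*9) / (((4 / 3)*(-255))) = 28053543303 / 576814420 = 48.64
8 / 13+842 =10954 / 13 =842.62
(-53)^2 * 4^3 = 179776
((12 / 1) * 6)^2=5184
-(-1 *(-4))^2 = -16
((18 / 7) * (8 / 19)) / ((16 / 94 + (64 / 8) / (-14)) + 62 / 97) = 328248 / 72143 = 4.55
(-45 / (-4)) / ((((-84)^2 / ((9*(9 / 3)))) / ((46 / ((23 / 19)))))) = 2565 / 1568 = 1.64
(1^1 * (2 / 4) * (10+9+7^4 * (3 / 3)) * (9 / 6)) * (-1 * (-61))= 110715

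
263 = 263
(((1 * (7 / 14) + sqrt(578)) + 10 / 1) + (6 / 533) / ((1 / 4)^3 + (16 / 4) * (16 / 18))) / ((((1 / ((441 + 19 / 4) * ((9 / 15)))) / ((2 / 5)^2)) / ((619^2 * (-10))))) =-69683958426 * sqrt(2) / 25 - 47202505411906557 / 27409525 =-5664040482.19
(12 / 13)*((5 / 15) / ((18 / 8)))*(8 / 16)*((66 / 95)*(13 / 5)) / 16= 11 / 1425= 0.01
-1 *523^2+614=-272915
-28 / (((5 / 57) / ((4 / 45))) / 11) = -23408 / 75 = -312.11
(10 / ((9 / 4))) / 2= 20 / 9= 2.22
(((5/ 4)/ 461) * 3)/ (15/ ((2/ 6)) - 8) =15/ 68228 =0.00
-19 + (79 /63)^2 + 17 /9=-61673 /3969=-15.54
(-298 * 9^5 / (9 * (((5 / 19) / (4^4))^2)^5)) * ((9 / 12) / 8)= -1358605101082108492791446571093424877862912 / 9765625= -139121162350807909661844100000000000.00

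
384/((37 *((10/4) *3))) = 256/185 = 1.38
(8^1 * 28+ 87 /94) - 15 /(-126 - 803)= 19643257 /87326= 224.94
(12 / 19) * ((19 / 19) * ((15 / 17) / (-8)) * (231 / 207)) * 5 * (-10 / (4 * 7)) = 4125 / 29716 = 0.14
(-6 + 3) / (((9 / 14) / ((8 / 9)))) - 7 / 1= -301 / 27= -11.15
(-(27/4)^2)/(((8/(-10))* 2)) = 3645/128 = 28.48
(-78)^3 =-474552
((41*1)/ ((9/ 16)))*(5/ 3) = 3280/ 27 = 121.48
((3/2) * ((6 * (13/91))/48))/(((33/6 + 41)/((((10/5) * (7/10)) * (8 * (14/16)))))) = 7/1240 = 0.01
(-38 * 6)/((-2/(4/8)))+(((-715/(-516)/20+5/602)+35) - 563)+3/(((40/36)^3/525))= 48924727/72240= 677.25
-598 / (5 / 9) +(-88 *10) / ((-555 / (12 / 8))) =-198694 / 185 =-1074.02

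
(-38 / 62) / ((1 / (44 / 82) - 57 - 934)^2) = -9196 / 14679774751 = -0.00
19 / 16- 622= -9933 / 16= -620.81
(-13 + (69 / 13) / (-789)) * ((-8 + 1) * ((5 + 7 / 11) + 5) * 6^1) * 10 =58104.60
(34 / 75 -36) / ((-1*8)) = 1333 / 300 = 4.44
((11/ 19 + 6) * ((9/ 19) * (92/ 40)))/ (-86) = -5175/ 62092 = -0.08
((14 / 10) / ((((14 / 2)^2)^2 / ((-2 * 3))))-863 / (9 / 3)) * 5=-1480063 / 1029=-1438.35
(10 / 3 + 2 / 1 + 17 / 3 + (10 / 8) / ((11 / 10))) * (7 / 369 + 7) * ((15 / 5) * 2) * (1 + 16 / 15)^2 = 2183.00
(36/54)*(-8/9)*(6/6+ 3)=-64/27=-2.37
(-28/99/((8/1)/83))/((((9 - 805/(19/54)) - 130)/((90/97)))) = 55195/48835523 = 0.00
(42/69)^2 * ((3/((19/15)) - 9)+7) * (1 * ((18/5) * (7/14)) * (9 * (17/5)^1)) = 1889244/251275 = 7.52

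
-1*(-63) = 63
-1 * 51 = -51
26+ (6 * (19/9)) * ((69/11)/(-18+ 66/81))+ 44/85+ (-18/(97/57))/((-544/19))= 936909307/42082480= 22.26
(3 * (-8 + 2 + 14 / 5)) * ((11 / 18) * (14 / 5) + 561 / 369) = -95392 / 3075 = -31.02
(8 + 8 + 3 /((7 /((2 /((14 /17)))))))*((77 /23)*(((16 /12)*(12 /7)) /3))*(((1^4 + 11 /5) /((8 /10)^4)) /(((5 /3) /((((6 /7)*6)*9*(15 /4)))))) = 278994375 /7889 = 35364.99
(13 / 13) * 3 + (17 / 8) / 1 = 41 / 8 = 5.12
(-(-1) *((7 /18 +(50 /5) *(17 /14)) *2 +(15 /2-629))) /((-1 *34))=75151 /4284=17.54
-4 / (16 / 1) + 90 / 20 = 17 / 4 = 4.25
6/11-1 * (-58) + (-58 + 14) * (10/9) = 956/99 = 9.66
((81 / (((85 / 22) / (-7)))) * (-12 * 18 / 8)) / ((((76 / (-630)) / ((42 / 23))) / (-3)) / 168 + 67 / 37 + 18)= 8309245844592 / 41544750433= 200.01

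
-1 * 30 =-30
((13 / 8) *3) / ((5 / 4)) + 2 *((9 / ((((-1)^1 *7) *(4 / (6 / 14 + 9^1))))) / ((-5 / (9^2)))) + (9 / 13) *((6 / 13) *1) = 1696137 / 16562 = 102.41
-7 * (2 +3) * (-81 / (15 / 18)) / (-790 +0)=-1701 / 395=-4.31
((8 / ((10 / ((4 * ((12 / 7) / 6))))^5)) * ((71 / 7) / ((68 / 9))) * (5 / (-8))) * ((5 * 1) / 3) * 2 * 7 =-109056 / 35714875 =-0.00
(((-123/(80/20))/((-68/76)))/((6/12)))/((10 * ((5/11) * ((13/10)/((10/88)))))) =2337/1768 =1.32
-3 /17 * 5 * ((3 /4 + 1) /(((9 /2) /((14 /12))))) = -245 /612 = -0.40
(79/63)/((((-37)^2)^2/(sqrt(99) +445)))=79 * sqrt(11)/39357381 +35155/118072143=0.00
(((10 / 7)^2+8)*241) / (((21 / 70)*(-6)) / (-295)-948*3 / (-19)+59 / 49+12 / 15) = 1661490150 / 104155267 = 15.95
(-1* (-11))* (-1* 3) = -33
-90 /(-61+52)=10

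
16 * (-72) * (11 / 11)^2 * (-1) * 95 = 109440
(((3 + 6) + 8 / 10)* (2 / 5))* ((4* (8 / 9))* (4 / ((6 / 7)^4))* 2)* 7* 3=26353376 / 6075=4338.00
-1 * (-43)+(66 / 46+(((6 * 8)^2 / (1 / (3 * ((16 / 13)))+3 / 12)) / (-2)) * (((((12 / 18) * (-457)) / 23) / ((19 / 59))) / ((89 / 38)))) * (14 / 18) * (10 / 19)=9302426267 / 583395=15945.33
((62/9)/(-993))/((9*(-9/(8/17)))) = 496/12306249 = 0.00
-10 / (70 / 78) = -78 / 7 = -11.14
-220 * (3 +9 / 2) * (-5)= 8250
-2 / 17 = -0.12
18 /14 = 9 /7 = 1.29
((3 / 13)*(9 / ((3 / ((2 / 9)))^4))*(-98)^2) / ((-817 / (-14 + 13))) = 153664 / 209053143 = 0.00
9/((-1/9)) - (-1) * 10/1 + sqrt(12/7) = -71 + 2 * sqrt(21)/7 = -69.69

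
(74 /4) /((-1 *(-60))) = 37 /120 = 0.31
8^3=512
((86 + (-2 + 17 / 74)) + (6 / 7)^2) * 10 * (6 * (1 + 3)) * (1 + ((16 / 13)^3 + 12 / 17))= 4929727313400 / 67713737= 72802.47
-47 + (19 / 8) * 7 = -243 / 8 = -30.38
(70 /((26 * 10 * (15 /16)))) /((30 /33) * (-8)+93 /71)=-43736 /908115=-0.05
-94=-94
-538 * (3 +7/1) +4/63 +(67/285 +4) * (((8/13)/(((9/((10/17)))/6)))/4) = -83713216/15561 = -5379.68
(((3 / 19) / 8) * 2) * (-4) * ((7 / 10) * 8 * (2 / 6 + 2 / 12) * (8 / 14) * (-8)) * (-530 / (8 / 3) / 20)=-1908 / 95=-20.08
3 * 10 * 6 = 180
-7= -7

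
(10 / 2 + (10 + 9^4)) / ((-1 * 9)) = -2192 / 3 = -730.67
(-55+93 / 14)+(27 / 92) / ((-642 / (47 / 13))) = -86640005 / 1791608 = -48.36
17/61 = 0.28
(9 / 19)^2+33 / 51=5348 / 6137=0.87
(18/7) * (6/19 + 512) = 175212/133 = 1317.38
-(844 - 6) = -838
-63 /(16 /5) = -315 /16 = -19.69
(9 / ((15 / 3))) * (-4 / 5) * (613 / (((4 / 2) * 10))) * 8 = -44136 / 125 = -353.09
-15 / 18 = -5 / 6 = -0.83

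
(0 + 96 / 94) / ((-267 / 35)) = -560 / 4183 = -0.13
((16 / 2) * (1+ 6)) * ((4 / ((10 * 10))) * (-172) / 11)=-9632 / 275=-35.03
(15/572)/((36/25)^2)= 3125/247104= 0.01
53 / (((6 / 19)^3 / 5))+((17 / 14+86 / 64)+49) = 51205603 / 6048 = 8466.53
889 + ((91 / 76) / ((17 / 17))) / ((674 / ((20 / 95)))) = 216306237 / 243314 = 889.00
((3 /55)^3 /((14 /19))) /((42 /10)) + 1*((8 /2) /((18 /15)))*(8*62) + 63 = 16790632063 /9782850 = 1716.33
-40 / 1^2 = -40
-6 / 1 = -6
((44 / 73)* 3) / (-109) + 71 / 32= 560723 / 254624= 2.20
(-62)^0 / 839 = 1 / 839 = 0.00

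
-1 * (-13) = 13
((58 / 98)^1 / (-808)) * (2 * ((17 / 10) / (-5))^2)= -8381 / 49490000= -0.00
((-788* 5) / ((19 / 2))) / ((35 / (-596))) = 939296 / 133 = 7062.38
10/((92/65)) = 325/46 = 7.07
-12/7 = -1.71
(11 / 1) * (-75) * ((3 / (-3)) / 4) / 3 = 275 / 4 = 68.75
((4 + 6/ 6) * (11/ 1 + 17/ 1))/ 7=20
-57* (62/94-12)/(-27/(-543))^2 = 261442.59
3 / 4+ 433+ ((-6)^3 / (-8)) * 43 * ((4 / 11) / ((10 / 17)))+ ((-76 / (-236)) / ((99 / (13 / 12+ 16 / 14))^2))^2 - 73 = 67446213117921284239 / 62539426562215680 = 1078.46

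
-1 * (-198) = 198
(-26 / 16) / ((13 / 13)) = -13 / 8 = -1.62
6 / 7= 0.86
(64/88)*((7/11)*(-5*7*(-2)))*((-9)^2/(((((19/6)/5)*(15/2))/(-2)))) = -2540160/2299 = -1104.90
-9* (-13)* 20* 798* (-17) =-31744440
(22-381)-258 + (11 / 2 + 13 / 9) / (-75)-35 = -35213 / 54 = -652.09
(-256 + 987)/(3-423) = -731/420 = -1.74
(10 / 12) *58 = 145 / 3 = 48.33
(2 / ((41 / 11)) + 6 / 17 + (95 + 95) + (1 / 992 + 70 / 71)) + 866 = 1057.88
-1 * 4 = -4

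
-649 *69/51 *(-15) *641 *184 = 26408251320/17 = 1553426548.24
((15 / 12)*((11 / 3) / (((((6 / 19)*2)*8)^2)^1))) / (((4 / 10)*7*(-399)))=-5225 / 32514048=-0.00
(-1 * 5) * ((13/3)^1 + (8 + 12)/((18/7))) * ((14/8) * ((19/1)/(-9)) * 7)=507395/324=1566.03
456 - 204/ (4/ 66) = -2910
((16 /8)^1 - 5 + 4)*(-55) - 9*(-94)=791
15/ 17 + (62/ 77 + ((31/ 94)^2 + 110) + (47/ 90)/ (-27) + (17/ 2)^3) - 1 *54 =18884589073477/ 28106167320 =671.90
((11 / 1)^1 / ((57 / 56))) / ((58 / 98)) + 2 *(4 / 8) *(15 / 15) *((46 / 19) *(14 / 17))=569156 / 28101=20.25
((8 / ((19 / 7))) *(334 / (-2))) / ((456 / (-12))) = 4676 / 361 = 12.95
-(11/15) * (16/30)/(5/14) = -1232/1125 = -1.10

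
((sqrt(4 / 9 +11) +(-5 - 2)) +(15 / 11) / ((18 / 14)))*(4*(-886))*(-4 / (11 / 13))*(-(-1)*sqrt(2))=-36120448*sqrt(2) / 363 +184288*sqrt(206) / 33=-60569.40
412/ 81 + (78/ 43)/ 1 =24034/ 3483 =6.90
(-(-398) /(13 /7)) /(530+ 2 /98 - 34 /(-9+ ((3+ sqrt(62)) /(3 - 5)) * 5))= 64776848598 /158713756721 - 454864648 * sqrt(62) /793568783605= 0.40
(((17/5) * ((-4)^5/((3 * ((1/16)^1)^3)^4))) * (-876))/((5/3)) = 1430775587217097097216/225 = 6359002609853764876.52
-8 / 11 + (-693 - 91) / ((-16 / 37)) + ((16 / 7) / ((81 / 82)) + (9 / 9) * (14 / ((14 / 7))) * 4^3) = 14111753 / 6237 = 2262.59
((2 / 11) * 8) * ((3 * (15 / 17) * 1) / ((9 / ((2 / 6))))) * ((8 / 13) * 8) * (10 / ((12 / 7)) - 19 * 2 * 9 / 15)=-260608 / 21879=-11.91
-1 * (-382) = 382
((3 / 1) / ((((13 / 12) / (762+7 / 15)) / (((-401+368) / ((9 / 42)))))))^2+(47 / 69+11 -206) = 30823167470123744 / 291525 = 105730786279.47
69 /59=1.17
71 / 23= 3.09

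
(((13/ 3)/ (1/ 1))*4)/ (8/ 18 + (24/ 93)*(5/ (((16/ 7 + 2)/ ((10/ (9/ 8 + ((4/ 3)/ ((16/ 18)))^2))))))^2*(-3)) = -293787/ 149267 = -1.97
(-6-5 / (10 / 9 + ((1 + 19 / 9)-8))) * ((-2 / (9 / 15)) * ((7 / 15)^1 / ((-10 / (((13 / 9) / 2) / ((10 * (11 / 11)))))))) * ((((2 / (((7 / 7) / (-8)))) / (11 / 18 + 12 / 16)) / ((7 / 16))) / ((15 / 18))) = 176384 / 104125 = 1.69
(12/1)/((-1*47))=-12/47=-0.26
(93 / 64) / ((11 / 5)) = 465 / 704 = 0.66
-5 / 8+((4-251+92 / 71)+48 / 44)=-1532249 / 6248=-245.24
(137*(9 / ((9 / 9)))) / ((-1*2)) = -1233 / 2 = -616.50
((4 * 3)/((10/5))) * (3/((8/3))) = 27/4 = 6.75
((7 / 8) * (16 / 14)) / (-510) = -1 / 510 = -0.00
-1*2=-2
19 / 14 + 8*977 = 109443 / 14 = 7817.36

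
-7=-7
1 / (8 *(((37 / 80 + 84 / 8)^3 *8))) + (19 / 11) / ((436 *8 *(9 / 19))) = 246266430013 / 232921968038496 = 0.00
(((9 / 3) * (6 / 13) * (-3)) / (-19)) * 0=0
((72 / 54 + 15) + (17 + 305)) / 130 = 203 / 78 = 2.60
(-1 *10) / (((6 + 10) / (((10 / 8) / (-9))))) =25 / 288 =0.09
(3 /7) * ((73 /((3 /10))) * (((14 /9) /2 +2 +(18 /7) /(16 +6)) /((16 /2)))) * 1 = 366095 /9702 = 37.73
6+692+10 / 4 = 1401 / 2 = 700.50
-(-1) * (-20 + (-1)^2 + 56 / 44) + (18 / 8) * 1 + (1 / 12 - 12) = -904 / 33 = -27.39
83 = 83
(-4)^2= 16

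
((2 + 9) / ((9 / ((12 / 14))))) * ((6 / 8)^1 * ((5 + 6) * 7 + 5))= 451 / 7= 64.43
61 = 61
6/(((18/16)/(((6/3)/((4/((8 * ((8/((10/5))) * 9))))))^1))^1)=768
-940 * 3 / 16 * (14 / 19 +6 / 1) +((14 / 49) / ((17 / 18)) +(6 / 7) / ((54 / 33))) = -8048315 / 6783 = -1186.54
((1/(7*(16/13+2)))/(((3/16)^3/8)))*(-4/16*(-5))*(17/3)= 4526080/11907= 380.12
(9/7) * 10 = 90/7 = 12.86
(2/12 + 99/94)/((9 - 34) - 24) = -172/6909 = -0.02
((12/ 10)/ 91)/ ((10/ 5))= 3/ 455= 0.01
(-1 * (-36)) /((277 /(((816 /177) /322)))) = 4896 /2631223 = 0.00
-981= -981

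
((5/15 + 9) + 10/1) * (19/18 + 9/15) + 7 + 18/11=60356/1485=40.64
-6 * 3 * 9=-162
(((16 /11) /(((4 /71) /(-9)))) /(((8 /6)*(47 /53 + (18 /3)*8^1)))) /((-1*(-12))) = -0.30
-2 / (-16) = 1 / 8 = 0.12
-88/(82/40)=-1760/41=-42.93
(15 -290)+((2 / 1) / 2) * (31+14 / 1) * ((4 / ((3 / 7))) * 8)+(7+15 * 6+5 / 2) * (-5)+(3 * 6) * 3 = 5283 / 2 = 2641.50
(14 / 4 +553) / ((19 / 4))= 117.16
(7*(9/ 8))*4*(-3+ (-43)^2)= 58149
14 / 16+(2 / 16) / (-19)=33 / 38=0.87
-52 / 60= -13 / 15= -0.87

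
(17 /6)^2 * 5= 1445 /36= 40.14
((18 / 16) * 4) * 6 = 27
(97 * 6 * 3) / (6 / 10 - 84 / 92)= -5577.50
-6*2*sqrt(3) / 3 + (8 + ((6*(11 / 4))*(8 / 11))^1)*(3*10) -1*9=591 -4*sqrt(3)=584.07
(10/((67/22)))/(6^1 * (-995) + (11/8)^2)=-14080/25591253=-0.00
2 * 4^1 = 8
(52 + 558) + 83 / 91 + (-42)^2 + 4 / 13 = 216145 / 91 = 2375.22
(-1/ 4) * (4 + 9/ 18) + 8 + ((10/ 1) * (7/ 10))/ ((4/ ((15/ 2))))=20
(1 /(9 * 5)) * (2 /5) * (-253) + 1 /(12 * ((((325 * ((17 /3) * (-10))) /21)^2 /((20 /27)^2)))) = -1853515901 /824191875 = -2.25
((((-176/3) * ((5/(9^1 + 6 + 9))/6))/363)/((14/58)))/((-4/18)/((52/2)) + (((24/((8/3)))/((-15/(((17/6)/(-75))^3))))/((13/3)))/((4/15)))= 942500000/345365097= 2.73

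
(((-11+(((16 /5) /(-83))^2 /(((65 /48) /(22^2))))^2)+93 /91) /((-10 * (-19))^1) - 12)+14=162422359535418324 /83337553212265625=1.95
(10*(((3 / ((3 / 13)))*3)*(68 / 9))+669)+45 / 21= 3617.81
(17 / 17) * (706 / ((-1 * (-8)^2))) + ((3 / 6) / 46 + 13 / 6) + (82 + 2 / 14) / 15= -17401 / 5152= -3.38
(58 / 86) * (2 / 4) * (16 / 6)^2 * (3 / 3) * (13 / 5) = 12064 / 1935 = 6.23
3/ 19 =0.16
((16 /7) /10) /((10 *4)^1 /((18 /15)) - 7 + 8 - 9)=6 /665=0.01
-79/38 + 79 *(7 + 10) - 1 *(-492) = 69651/38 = 1832.92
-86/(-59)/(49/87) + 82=244544/2891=84.59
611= 611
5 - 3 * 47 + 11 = -125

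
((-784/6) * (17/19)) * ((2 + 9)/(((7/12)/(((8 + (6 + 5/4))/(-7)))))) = 4802.95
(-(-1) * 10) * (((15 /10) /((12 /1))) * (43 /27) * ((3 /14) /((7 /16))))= 430 /441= 0.98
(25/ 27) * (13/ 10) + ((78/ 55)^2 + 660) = 108336161/ 163350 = 663.21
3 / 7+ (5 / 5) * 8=59 / 7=8.43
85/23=3.70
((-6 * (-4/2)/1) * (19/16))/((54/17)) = 323/72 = 4.49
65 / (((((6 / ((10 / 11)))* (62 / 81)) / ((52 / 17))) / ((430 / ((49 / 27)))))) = 2648821500 / 284053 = 9325.10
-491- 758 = -1249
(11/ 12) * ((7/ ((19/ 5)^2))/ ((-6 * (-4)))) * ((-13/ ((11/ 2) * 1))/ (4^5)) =-2275/ 53231616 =-0.00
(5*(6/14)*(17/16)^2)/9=1445/5376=0.27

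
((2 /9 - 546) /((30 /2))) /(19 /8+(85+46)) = -39296 /144045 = -0.27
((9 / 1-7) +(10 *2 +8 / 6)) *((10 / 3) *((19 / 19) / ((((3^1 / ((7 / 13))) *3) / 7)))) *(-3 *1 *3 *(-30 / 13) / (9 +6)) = 68600 / 1521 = 45.10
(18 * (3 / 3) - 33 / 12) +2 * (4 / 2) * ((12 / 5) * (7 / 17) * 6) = 13249 / 340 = 38.97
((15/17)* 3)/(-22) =-45/374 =-0.12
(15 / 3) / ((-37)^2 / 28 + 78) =140 / 3553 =0.04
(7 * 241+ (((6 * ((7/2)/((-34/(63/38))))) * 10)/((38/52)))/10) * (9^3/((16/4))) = 15082309431/49096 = 307200.37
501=501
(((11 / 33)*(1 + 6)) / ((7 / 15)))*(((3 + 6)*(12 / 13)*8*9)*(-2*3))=-17944.62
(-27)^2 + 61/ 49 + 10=36272/ 49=740.24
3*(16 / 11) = 48 / 11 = 4.36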